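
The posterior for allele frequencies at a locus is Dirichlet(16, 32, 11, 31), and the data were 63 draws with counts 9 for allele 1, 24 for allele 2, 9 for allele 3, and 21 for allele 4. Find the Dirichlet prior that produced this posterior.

Dirichlet(7, 8, 2, 10)

For a Dirichlet(α) prior with multinomial counts c, the posterior is Dirichlet(α + c) componentwise.
Subtract each count from the matching posterior parameter: 16−9=7, 32−24=8, 11−9=2, 31−21=10.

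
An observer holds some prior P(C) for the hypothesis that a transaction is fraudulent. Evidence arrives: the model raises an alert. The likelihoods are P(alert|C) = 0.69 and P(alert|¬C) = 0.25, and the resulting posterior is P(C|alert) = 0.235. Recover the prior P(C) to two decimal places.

Bayes' rule in odds form gives O(C|E) = O(C)·[P(E|C)/P(E|¬C)], hence O(C) = O(C|E)/LR.
Posterior odds = 0.235/(1−0.235) = 0.3072. LR = 0.69/0.25 = 2.7600.
Prior odds = 0.3072/2.7600 = 0.1113, so P(C) = 0.1113/(1+0.1113) ≈ 0.10.

P(C) = 0.10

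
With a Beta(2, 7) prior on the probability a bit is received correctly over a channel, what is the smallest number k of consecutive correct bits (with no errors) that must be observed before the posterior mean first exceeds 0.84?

After k correct bits and 0 errors the posterior is Beta(2+k, 7), with mean (2+k)/(2+7+k).
Set (2+k)/(9+k) > 0.84 and solve: k > (0.84·9 − 2)/(1 − 0.84) = 34.750.
The smallest integer exceeding 34.750 is 35, and checking k=35: (37)/(44) = 0.8409 > 0.84.

k = 35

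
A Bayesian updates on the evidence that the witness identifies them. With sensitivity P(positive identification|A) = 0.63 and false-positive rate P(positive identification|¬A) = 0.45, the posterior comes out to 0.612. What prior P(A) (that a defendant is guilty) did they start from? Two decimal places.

P(A) = 0.53

Bayes' rule in odds form gives O(A|E) = O(A)·[P(E|A)/P(E|¬A)], hence O(A) = O(A|E)/LR.
Posterior odds = 0.612/(1−0.612) = 1.5773. LR = 0.63/0.45 = 1.4000.
Prior odds = 1.5773/1.4000 = 1.1266, so P(A) = 1.1266/(1+1.1266) ≈ 0.53.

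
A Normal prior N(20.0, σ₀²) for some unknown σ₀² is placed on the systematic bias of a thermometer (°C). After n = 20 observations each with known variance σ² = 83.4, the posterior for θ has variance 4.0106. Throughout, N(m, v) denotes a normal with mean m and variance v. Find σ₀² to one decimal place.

σ₀² = 104.9

For the Normal–Normal model with known σ², precisions add: τ_n = τ₀ + n/σ².
So 1/σ₀² = 1/4.0106 − 20/83.4 = 0.249339 − 0.239808 = 0.009531.
Hence σ₀² = 1/0.009531 ≈ 104.9.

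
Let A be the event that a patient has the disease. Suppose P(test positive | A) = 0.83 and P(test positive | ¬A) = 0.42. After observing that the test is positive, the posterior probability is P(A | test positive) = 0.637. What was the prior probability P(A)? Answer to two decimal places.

Bayes' rule in odds form gives O(A|E) = O(A)·[P(E|A)/P(E|¬A)], hence O(A) = O(A|E)/LR.
Posterior odds = 0.637/(1−0.637) = 1.7548. LR = 0.83/0.42 = 1.9762.
Prior odds = 1.7548/1.9762 = 0.8880, so P(A) = 0.8880/(1+0.8880) ≈ 0.47.

P(A) = 0.47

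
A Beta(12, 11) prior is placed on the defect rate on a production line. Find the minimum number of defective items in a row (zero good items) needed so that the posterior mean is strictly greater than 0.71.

k = 15

After k defective items and 0 good items the posterior is Beta(12+k, 11), with mean (12+k)/(12+11+k).
Set (12+k)/(23+k) > 0.71 and solve: k > (0.71·23 − 12)/(1 − 0.71) = 14.931.
The smallest integer exceeding 14.931 is 15, and checking k=15: (27)/(38) = 0.7105 > 0.71.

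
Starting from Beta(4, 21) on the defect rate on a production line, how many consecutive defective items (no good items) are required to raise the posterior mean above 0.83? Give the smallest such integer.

After k defective items and 0 good items the posterior is Beta(4+k, 21), with mean (4+k)/(4+21+k).
Set (4+k)/(25+k) > 0.83 and solve: k > (0.83·25 − 4)/(1 − 0.83) = 98.529.
The smallest integer exceeding 98.529 is 99, and checking k=99: (103)/(124) = 0.8306 > 0.83.

k = 99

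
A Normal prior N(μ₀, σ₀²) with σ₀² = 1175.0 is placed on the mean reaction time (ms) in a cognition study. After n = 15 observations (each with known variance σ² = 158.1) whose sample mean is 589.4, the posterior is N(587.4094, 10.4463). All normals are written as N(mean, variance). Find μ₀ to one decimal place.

With known observation variance, the Normal–Normal posterior has precision τ_n = τ₀ + n/σ² and mean μ_n = (τ₀μ₀ + (n/σ²)x̄)/τ_n.
Here τ₀ = 1/1175.0 = 0.000851 and τ_data = 15/158.1 = 0.094877, so τ_n = 0.095728.
Rearranging for μ₀: μ₀ = (μ_n·τ_n − τ_data·x̄)/τ₀ = (587.4094·0.095728 − 0.094877·589.4) / 0.000851 = 0.311023/0.000851 ≈ 365.5.

μ₀ = 365.5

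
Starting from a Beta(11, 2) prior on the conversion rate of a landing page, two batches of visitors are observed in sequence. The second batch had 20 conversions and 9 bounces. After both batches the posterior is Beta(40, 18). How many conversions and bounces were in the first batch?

9 conversions and 7 bounces

Because Beta–binomial updating is additive in the counts, the combined data contributed (α_post−α_prior, β_post−β_prior) successes and failures.
Total across both batches: 40−11=29 conversions, 18−2=16 bounces.
Subtract the second batch: 29−20=9 conversions and 16−9=7 bounces.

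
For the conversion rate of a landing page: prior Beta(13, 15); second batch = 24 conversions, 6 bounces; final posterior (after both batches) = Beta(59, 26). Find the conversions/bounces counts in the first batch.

Sequential conjugate updates are equivalent to a single update on the pooled data, so total successes = posterior α − prior α and total failures = posterior β − prior β.
Total across both batches: 59−13=46 conversions, 26−15=11 bounces.
Subtract the second batch: 46−24=22 conversions and 11−6=5 bounces.

22 conversions and 5 bounces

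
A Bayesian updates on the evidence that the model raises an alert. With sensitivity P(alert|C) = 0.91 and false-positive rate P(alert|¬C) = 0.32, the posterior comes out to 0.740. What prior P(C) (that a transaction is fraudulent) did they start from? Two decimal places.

P(C) = 0.50

In odds form, posterior odds = prior odds × likelihood ratio, so prior odds = posterior odds ÷ LR.
Posterior odds = 0.740/(1−0.740) = 2.8462. LR = 0.91/0.32 = 2.8438.
Prior odds = 2.8462/2.8438 = 1.0008, so P(C) = 1.0008/(1+1.0008) ≈ 0.50.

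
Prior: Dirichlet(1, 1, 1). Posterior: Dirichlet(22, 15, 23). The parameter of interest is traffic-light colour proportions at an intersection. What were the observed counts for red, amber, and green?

counts (21, 14, 22)

For a Dirichlet(α) prior with multinomial counts c, the posterior is Dirichlet(α + c) componentwise.
Counts are posterior − prior componentwise: 22−1=21, 15−1=14, 23−1=22.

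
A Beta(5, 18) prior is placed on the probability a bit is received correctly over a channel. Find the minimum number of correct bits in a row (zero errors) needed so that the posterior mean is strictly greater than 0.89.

After k correct bits and 0 errors the posterior is Beta(5+k, 18), with mean (5+k)/(5+18+k).
Set (5+k)/(23+k) > 0.89 and solve: k > (0.89·23 − 5)/(1 − 0.89) = 140.636.
The smallest integer exceeding 140.636 is 141, and checking k=141: (146)/(164) = 0.8902 > 0.89.

k = 141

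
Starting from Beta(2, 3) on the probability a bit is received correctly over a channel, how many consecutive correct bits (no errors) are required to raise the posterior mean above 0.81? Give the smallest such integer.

After k correct bits and 0 errors the posterior is Beta(2+k, 3), with mean (2+k)/(2+3+k).
Set (2+k)/(5+k) > 0.81 and solve: k > (0.81·5 − 2)/(1 − 0.81) = 10.789.
The smallest integer exceeding 10.789 is 11, and checking k=11: (13)/(16) = 0.8125 > 0.81.

k = 11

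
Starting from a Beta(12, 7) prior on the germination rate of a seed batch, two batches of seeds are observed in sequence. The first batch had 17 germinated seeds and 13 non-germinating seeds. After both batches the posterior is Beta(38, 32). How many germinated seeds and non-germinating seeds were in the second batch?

9 germinated seeds and 12 non-germinating seeds

Sequential conjugate updates are equivalent to a single update on the pooled data, so total successes = posterior α − prior α and total failures = posterior β − prior β.
Total across both batches: 38−12=26 germinated seeds, 32−7=25 non-germinating seeds.
Subtract the first batch: 26−17=9 germinated seeds and 25−13=12 non-germinating seeds.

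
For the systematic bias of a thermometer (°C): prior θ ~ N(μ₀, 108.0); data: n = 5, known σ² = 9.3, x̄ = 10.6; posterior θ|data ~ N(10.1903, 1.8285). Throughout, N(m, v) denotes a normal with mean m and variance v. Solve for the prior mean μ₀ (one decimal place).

The posterior mean is a precision-weighted average: μ_n = (τ₀μ₀ + τ_data·x̄)/(τ₀+τ_data), with τ₀=1/σ₀² and τ_data=n/σ².
Here τ₀ = 1/108.0 = 0.009259 and τ_data = 5/9.3 = 0.537634, so τ_n = 0.546893.
Rearranging for μ₀: μ₀ = (μ_n·τ_n − τ_data·x̄)/τ₀ = (10.1903·0.546893 − 0.537634·10.6) / 0.009259 = -0.125917/0.009259 ≈ -13.6.

μ₀ = -13.6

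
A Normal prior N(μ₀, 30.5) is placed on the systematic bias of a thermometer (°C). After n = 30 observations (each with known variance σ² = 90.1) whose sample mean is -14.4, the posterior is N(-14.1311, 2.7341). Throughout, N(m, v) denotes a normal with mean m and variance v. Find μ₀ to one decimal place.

With known observation variance, the Normal–Normal posterior has precision τ_n = τ₀ + n/σ² and mean μ_n = (τ₀μ₀ + (n/σ²)x̄)/τ_n.
Here τ₀ = 1/30.5 = 0.032787 and τ_data = 30/90.1 = 0.332963, so τ_n = 0.365750.
Rearranging for μ₀: μ₀ = (μ_n·τ_n − τ_data·x̄)/τ₀ = (-14.1311·0.365750 − 0.332963·-14.4) / 0.032787 = -0.373783/0.032787 ≈ -11.4.

μ₀ = -11.4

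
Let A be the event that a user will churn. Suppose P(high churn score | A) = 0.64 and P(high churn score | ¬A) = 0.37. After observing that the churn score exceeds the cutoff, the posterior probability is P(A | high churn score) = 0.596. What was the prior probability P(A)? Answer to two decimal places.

Bayes' rule in odds form gives O(A|E) = O(A)·[P(E|A)/P(E|¬A)], hence O(A) = O(A|E)/LR.
Posterior odds = 0.596/(1−0.596) = 1.4752. LR = 0.64/0.37 = 1.7297.
Prior odds = 1.4752/1.7297 = 0.8529, so P(A) = 0.8529/(1+0.8529) ≈ 0.46.

P(A) = 0.46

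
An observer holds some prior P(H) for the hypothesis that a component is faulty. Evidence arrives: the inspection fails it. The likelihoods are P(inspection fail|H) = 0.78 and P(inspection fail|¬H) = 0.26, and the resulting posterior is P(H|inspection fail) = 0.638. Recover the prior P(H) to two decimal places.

P(H) = 0.37

In odds form, posterior odds = prior odds × likelihood ratio, so prior odds = posterior odds ÷ LR.
Posterior odds = 0.638/(1−0.638) = 1.7624. LR = 0.78/0.26 = 3.0000.
Prior odds = 1.7624/3.0000 = 0.5875, so P(H) = 0.5875/(1+0.5875) ≈ 0.37.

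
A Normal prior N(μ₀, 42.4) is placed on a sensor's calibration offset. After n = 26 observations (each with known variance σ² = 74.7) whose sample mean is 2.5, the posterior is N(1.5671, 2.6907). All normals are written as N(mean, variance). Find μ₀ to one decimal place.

μ₀ = -12.2

The posterior mean is a precision-weighted average: μ_n = (τ₀μ₀ + τ_data·x̄)/(τ₀+τ_data), with τ₀=1/σ₀² and τ_data=n/σ².
Here τ₀ = 1/42.4 = 0.023585 and τ_data = 26/74.7 = 0.348059, so τ_n = 0.371644.
Rearranging for μ₀: μ₀ = (μ_n·τ_n − τ_data·x̄)/τ₀ = (1.5671·0.371644 − 0.348059·2.5) / 0.023585 = -0.287744/0.023585 ≈ -12.2.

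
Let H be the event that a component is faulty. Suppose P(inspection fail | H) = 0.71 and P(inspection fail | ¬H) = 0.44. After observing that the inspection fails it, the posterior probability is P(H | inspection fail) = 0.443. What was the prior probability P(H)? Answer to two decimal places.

In odds form, posterior odds = prior odds × likelihood ratio, so prior odds = posterior odds ÷ LR.
Posterior odds = 0.443/(1−0.443) = 0.7953. LR = 0.71/0.44 = 1.6136.
Prior odds = 0.7953/1.6136 = 0.4929, so P(H) = 0.4929/(1+0.4929) ≈ 0.33.

P(H) = 0.33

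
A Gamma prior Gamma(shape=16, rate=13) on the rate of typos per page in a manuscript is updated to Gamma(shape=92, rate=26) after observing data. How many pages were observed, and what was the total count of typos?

n = 13 pages with total 76 typos

A Gamma(α, β) prior (rate parametrization) on a Poisson rate with n observations summing to S gives posterior Gamma(α+S, β+n).
Matching: Σxᵢ = 92 − 16 = 76 and n = 26 − 13 = 13.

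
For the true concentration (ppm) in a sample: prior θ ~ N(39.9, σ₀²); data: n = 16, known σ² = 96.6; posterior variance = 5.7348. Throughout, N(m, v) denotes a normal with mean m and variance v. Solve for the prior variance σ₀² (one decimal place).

Posterior precision equals prior precision plus data precision: 1/σ_n² = 1/σ₀² + n/σ².
So 1/σ₀² = 1/5.7348 − 16/96.6 = 0.174374 − 0.165631 = 0.008743.
Hence σ₀² = 1/0.008743 ≈ 114.4.

σ₀² = 114.4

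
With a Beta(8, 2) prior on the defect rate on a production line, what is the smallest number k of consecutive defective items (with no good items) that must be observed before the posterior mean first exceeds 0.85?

k = 4

After k defective items and 0 good items the posterior is Beta(8+k, 2), with mean (8+k)/(8+2+k).
Set (8+k)/(10+k) > 0.85 and solve: k > (0.85·10 − 8)/(1 − 0.85) = 3.333.
The smallest integer exceeding 3.333 is 4, and checking k=4: (12)/(14) = 0.8571 > 0.85.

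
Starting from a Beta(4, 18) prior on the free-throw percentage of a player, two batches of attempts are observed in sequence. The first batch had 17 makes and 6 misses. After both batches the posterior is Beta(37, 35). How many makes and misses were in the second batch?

16 makes and 11 misses

Sequential conjugate updates are equivalent to a single update on the pooled data, so total successes = posterior α − prior α and total failures = posterior β − prior β.
Total across both batches: 37−4=33 makes, 35−18=17 misses.
Subtract the first batch: 33−17=16 makes and 17−6=11 misses.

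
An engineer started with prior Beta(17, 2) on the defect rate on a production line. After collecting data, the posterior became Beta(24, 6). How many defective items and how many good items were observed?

A Beta(α, β) prior with s successes and f failures in binomial data gives a Beta(α+s, β+f) posterior.
Match parameters: s=24−17=7, f=6−2=4.

7 defective items and 4 good items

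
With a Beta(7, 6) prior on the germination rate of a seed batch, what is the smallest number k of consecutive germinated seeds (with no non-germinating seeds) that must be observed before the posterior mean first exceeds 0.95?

After k germinated seeds and 0 non-germinating seeds the posterior is Beta(7+k, 6), with mean (7+k)/(7+6+k).
Set (7+k)/(13+k) > 0.95 and solve: k > (0.95·13 − 7)/(1 − 0.95) = 107.000.
The smallest integer exceeding 107.000 is 108.

k = 108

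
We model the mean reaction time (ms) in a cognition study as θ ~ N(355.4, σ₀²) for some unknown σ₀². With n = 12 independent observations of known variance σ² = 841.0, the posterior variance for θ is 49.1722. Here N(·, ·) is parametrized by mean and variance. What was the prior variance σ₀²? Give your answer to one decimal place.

σ₀² = 164.8

Posterior precision equals prior precision plus data precision: 1/σ_n² = 1/σ₀² + n/σ².
So 1/σ₀² = 1/49.1722 − 12/841.0 = 0.020337 − 0.014269 = 0.006068.
Hence σ₀² = 1/0.006068 ≈ 164.8.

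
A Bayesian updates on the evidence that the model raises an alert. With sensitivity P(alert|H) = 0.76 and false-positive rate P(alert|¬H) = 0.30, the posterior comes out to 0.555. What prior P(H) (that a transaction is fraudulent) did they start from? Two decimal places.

Bayes' rule in odds form gives O(H|E) = O(H)·[P(E|H)/P(E|¬H)], hence O(H) = O(H|E)/LR.
Posterior odds = 0.555/(1−0.555) = 1.2472. LR = 0.76/0.30 = 2.5333.
Prior odds = 1.2472/2.5333 = 0.4923, so P(H) = 0.4923/(1+0.4923) ≈ 0.33.

P(H) = 0.33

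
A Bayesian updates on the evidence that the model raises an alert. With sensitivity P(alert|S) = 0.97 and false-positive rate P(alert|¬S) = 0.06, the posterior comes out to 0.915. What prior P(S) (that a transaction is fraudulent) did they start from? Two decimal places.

P(S) = 0.40

Bayes' rule in odds form gives O(S|E) = O(S)·[P(E|S)/P(E|¬S)], hence O(S) = O(S|E)/LR.
Posterior odds = 0.915/(1−0.915) = 10.7647. LR = 0.97/0.06 = 16.1667.
Prior odds = 10.7647/16.1667 = 0.6659, so P(S) = 0.6659/(1+0.6659) ≈ 0.40.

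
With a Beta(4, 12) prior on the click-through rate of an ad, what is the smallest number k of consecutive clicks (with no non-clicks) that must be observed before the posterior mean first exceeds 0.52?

k = 10

After k clicks and 0 non-clicks the posterior is Beta(4+k, 12), with mean (4+k)/(4+12+k).
Set (4+k)/(16+k) > 0.52 and solve: k > (0.52·16 − 4)/(1 − 0.52) = 9.000.
The smallest integer exceeding 9.000 is 10.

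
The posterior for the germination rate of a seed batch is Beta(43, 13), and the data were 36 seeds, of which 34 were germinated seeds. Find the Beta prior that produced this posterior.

Beta(9, 11)

Beta is conjugate to the binomial likelihood: posterior = Beta(a+s, b+f).
So a = 43 − 34 = 9 and b = 13 − 2 = 11.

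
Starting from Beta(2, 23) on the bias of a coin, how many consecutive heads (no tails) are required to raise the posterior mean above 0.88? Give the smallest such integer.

After k heads and 0 tails the posterior is Beta(2+k, 23), with mean (2+k)/(2+23+k).
Set (2+k)/(25+k) > 0.88 and solve: k > (0.88·25 − 2)/(1 − 0.88) = 166.667.
The smallest integer exceeding 166.667 is 167, and checking k=167: (169)/(192) = 0.8802 > 0.88.

k = 167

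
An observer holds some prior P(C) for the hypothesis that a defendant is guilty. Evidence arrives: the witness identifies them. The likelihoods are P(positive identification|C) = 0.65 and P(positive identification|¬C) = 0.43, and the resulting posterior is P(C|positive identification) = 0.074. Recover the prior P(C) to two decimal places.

P(C) = 0.05

Bayes' rule in odds form gives O(C|E) = O(C)·[P(E|C)/P(E|¬C)], hence O(C) = O(C|E)/LR.
Posterior odds = 0.074/(1−0.074) = 0.0799. LR = 0.65/0.43 = 1.5116.
Prior odds = 0.0799/1.5116 = 0.0529, so P(C) = 0.0529/(1+0.0529) ≈ 0.05.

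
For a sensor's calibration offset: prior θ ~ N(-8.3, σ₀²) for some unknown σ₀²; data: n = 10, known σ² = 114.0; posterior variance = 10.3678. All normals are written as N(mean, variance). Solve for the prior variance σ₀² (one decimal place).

Posterior precision equals prior precision plus data precision: 1/σ_n² = 1/σ₀² + n/σ².
So 1/σ₀² = 1/10.3678 − 10/114.0 = 0.096452 − 0.087719 = 0.008733.
Hence σ₀² = 1/0.008733 ≈ 114.5.

σ₀² = 114.5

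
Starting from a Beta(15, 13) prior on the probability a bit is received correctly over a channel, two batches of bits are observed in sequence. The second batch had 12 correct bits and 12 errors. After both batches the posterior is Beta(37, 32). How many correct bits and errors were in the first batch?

Because Beta–binomial updating is additive in the counts, the combined data contributed (α_post−α_prior, β_post−β_prior) successes and failures.
Total across both batches: 37−15=22 correct bits, 32−13=19 errors.
Subtract the second batch: 22−12=10 correct bits and 19−12=7 errors.

10 correct bits and 7 errors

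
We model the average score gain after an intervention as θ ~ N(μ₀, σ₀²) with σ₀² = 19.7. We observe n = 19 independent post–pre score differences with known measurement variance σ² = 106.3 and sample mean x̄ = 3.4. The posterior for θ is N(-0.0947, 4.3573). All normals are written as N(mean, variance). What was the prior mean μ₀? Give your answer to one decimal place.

The posterior mean is a precision-weighted average: μ_n = (τ₀μ₀ + τ_data·x̄)/(τ₀+τ_data), with τ₀=1/σ₀² and τ_data=n/σ².
Here τ₀ = 1/19.7 = 0.050761 and τ_data = 19/106.3 = 0.178739, so τ_n = 0.229500.
Rearranging for μ₀: μ₀ = (μ_n·τ_n − τ_data·x̄)/τ₀ = (-0.0947·0.229500 − 0.178739·3.4) / 0.050761 = -0.629446/0.050761 ≈ -12.4.

μ₀ = -12.4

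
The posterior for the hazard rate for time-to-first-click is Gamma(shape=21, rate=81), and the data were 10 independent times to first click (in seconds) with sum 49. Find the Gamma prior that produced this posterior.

Gamma(shape=11, rate=32)

Gamma–exponential conjugacy: posterior shape = α + n, posterior rate = β + Σtᵢ.
So α = 21 − 10 = 11 and β = 81 − 49 = 32.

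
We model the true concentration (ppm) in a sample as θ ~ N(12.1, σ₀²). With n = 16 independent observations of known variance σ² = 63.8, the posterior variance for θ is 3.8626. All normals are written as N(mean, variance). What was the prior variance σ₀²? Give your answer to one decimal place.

Posterior precision equals prior precision plus data precision: 1/σ_n² = 1/σ₀² + n/σ².
So 1/σ₀² = 1/3.8626 − 16/63.8 = 0.258893 − 0.250784 = 0.008109.
Hence σ₀² = 1/0.008109 ≈ 123.3.

σ₀² = 123.3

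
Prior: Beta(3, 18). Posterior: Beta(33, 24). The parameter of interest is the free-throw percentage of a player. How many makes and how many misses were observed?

30 makes and 6 misses

Under Beta–binomial conjugacy the posterior parameters are (α+s, β+f).
So s = 33 − 3 = 30 and f = 24 − 18 = 6.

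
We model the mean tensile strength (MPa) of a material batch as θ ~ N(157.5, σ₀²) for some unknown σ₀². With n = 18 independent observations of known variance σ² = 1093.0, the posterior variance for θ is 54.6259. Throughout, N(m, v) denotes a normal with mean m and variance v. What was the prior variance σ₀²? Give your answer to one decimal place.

For the Normal–Normal model with known σ², precisions add: τ_n = τ₀ + n/σ².
So 1/σ₀² = 1/54.6259 − 18/1093.0 = 0.018306 − 0.016468 = 0.001838.
Hence σ₀² = 1/0.001838 ≈ 544.1.

σ₀² = 544.1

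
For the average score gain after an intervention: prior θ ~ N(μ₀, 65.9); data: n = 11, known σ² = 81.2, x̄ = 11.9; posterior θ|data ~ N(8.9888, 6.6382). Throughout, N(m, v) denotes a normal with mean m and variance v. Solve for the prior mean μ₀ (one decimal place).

μ₀ = -17.0

With known observation variance, the Normal–Normal posterior has precision τ_n = τ₀ + n/σ² and mean μ_n = (τ₀μ₀ + (n/σ²)x̄)/τ_n.
Here τ₀ = 1/65.9 = 0.015175 and τ_data = 11/81.2 = 0.135468, so τ_n = 0.150643.
Rearranging for μ₀: μ₀ = (μ_n·τ_n − τ_data·x̄)/τ₀ = (8.9888·0.150643 − 0.135468·11.9) / 0.015175 = -0.257969/0.015175 ≈ -17.0.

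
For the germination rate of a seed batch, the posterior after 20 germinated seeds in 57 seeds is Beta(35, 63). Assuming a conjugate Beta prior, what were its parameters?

Beta(15, 26)

Beta is conjugate to the binomial likelihood: posterior = Beta(α+s, β+f).
Subtract the data counts: 35−20=15, 63−37=26.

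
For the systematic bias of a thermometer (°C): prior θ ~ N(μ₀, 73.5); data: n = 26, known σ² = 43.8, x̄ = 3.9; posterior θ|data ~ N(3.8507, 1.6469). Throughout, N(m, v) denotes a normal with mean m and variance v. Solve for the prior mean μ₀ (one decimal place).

μ₀ = 1.7

The posterior mean is a precision-weighted average: μ_n = (τ₀μ₀ + τ_data·x̄)/(τ₀+τ_data), with τ₀=1/σ₀² and τ_data=n/σ².
Here τ₀ = 1/73.5 = 0.013605 and τ_data = 26/43.8 = 0.593607, so τ_n = 0.607212.
Rearranging for μ₀: μ₀ = (μ_n·τ_n − τ_data·x̄)/τ₀ = (3.8507·0.607212 − 0.593607·3.9) / 0.013605 = 0.023124/0.013605 ≈ 1.7.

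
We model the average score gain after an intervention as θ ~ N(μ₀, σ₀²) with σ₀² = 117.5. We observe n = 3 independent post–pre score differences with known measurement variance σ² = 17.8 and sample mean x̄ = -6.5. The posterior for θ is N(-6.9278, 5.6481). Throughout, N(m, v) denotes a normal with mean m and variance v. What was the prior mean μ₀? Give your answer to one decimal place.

μ₀ = -15.4

With known observation variance, the Normal–Normal posterior has precision τ_n = τ₀ + n/σ² and mean μ_n = (τ₀μ₀ + (n/σ²)x̄)/τ_n.
Here τ₀ = 1/117.5 = 0.008511 and τ_data = 3/17.8 = 0.168539, so τ_n = 0.177050.
Rearranging for μ₀: μ₀ = (μ_n·τ_n − τ_data·x̄)/τ₀ = (-6.9278·0.177050 − 0.168539·-6.5) / 0.008511 = -0.131063/0.008511 ≈ -15.4.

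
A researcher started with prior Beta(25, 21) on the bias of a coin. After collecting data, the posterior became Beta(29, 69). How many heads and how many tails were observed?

Beta is conjugate to the binomial likelihood: posterior = Beta(a+s, b+f).
So s = 29 − 25 = 4 and f = 69 − 21 = 48.

4 heads and 48 tails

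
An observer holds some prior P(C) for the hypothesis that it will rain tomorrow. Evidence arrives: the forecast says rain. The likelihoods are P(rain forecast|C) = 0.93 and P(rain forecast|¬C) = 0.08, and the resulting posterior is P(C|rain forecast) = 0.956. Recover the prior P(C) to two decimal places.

P(C) = 0.65

In odds form, posterior odds = prior odds × likelihood ratio, so prior odds = posterior odds ÷ LR.
Posterior odds = 0.956/(1−0.956) = 21.7273. LR = 0.93/0.08 = 11.6250.
Prior odds = 21.7273/11.6250 = 1.8690, so P(C) = 1.8690/(1+1.8690) ≈ 0.65.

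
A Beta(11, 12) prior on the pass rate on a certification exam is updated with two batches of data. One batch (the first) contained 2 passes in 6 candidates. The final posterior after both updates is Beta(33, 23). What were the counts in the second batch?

20 passes and 7 failures

Because Beta–binomial updating is additive in the counts, the combined data contributed (α_post−α_prior, β_post−β_prior) successes and failures.
Total across both batches: 33−11=22 passes, 23−12=11 failures.
Subtract the first batch: 22−2=20 passes and 11−4=7 failures.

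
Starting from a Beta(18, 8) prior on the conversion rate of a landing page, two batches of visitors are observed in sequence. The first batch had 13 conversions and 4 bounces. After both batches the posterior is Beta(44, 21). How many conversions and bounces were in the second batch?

13 conversions and 9 bounces

Sequential conjugate updates are equivalent to a single update on the pooled data, so total successes = posterior α − prior α and total failures = posterior β − prior β.
Total across both batches: 44−18=26 conversions, 21−8=13 bounces.
Subtract the first batch: 26−13=13 conversions and 13−4=9 bounces.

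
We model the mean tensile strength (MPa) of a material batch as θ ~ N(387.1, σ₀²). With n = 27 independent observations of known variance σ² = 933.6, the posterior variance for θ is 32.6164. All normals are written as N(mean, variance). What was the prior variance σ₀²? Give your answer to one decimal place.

For the Normal–Normal model with known σ², precisions add: τ_n = τ₀ + n/σ².
So 1/σ₀² = 1/32.6164 − 27/933.6 = 0.030659 − 0.028920 = 0.001739.
Hence σ₀² = 1/0.001739 ≈ 575.0.

σ₀² = 575.0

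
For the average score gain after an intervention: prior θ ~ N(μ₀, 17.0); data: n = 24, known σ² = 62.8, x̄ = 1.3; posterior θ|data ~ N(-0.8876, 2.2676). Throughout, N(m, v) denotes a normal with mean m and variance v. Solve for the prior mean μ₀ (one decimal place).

With known observation variance, the Normal–Normal posterior has precision τ_n = τ₀ + n/σ² and mean μ_n = (τ₀μ₀ + (n/σ²)x̄)/τ_n.
Here τ₀ = 1/17.0 = 0.058824 and τ_data = 24/62.8 = 0.382166, so τ_n = 0.440990.
Rearranging for μ₀: μ₀ = (μ_n·τ_n − τ_data·x̄)/τ₀ = (-0.8876·0.440990 − 0.382166·1.3) / 0.058824 = -0.888239/0.058824 ≈ -15.1.

μ₀ = -15.1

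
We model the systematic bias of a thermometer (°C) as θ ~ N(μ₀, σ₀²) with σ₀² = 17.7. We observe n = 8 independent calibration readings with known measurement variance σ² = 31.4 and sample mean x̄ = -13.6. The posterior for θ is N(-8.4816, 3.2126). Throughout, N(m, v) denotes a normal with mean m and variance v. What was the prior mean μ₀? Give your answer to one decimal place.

μ₀ = 14.6

The posterior mean is a precision-weighted average: μ_n = (τ₀μ₀ + τ_data·x̄)/(τ₀+τ_data), with τ₀=1/σ₀² and τ_data=n/σ².
Here τ₀ = 1/17.7 = 0.056497 and τ_data = 8/31.4 = 0.254777, so τ_n = 0.311274.
Rearranging for μ₀: μ₀ = (μ_n·τ_n − τ_data·x̄)/τ₀ = (-8.4816·0.311274 − 0.254777·-13.6) / 0.056497 = 0.824866/0.056497 ≈ 14.6.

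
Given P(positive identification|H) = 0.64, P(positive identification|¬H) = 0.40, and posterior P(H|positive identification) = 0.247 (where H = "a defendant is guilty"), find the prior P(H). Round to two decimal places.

In odds form, posterior odds = prior odds × likelihood ratio, so prior odds = posterior odds ÷ LR.
Posterior odds = 0.247/(1−0.247) = 0.3280. LR = 0.64/0.40 = 1.6000.
Prior odds = 0.3280/1.6000 = 0.2050, so P(H) = 0.2050/(1+0.2050) ≈ 0.17.

P(H) = 0.17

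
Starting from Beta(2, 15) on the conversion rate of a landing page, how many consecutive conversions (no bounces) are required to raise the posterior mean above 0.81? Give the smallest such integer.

After k conversions and 0 bounces the posterior is Beta(2+k, 15), with mean (2+k)/(2+15+k).
Set (2+k)/(17+k) > 0.81 and solve: k > (0.81·17 − 2)/(1 − 0.81) = 61.947.
The smallest integer exceeding 61.947 is 62.

k = 62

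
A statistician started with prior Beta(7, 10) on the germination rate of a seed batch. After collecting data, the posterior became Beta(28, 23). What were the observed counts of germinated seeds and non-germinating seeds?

Beta is conjugate to the binomial likelihood: posterior = Beta(a+s, b+f).
So s = 28 − 7 = 21 and f = 23 − 10 = 13.

21 germinated seeds and 13 non-germinating seeds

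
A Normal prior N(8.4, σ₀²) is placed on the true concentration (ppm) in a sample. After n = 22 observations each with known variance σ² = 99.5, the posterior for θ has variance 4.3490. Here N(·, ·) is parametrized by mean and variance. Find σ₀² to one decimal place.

σ₀² = 113.2

For the Normal–Normal model with known σ², precisions add: τ_n = τ₀ + n/σ².
So 1/σ₀² = 1/4.3490 − 22/99.5 = 0.229938 − 0.221106 = 0.008832.
Hence σ₀² = 1/0.008832 ≈ 113.2.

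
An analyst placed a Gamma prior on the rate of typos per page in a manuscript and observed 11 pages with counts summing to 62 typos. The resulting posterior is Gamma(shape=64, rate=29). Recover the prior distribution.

Gamma(shape=2, rate=18)

Gamma–Poisson conjugacy: posterior shape = α + Σxᵢ, posterior rate = β + n.
So α = 64 − 62 = 2 and β = 29 − 11 = 18.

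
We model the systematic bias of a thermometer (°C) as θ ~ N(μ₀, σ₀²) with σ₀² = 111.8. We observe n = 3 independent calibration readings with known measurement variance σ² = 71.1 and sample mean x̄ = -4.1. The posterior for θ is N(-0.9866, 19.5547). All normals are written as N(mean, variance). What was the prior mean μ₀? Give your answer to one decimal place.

μ₀ = 13.7

The posterior mean is a precision-weighted average: μ_n = (τ₀μ₀ + τ_data·x̄)/(τ₀+τ_data), with τ₀=1/σ₀² and τ_data=n/σ².
Here τ₀ = 1/111.8 = 0.008945 and τ_data = 3/71.1 = 0.042194, so τ_n = 0.051139.
Rearranging for μ₀: μ₀ = (μ_n·τ_n − τ_data·x̄)/τ₀ = (-0.9866·0.051139 − 0.042194·-4.1) / 0.008945 = 0.122542/0.008945 ≈ 13.7.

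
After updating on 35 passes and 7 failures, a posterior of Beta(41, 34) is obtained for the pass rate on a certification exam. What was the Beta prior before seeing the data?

Beta(6, 27)

Beta is conjugate to the binomial likelihood: posterior = Beta(a+s, b+f).
Subtract the data counts: 41−35=6, 34−7=27.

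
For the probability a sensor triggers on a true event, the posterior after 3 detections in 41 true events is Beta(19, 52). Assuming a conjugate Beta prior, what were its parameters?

Beta is conjugate to the binomial likelihood: posterior = Beta(a+s, b+f).
So a = 19 − 3 = 16 and b = 52 − 38 = 14.

Beta(16, 14)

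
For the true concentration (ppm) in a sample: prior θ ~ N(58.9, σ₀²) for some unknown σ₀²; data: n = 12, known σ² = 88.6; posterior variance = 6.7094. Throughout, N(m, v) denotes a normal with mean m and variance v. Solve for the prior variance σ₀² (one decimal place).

σ₀² = 73.5

For the Normal–Normal model with known σ², precisions add: τ_n = τ₀ + n/σ².
So 1/σ₀² = 1/6.7094 − 12/88.6 = 0.149045 − 0.135440 = 0.013605.
Hence σ₀² = 1/0.013605 ≈ 73.5.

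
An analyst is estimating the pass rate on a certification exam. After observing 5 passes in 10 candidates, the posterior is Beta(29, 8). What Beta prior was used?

Beta is conjugate to the binomial likelihood: posterior = Beta(a+s, b+f).
Subtract the data counts: 29−5=24, 8−5=3.

Beta(24, 3)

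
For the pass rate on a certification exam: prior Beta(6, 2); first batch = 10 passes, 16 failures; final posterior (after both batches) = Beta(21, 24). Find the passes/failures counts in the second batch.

5 passes and 6 failures

Because Beta–binomial updating is additive in the counts, the combined data contributed (α_post−α_prior, β_post−β_prior) successes and failures.
Total across both batches: 21−6=15 passes, 24−2=22 failures.
Subtract the first batch: 15−10=5 passes and 22−16=6 failures.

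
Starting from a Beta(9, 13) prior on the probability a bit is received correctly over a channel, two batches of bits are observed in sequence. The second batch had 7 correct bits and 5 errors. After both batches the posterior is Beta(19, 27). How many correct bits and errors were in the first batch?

3 correct bits and 9 errors

Because Beta–binomial updating is additive in the counts, the combined data contributed (α_post−α_prior, β_post−β_prior) successes and failures.
Total across both batches: 19−9=10 correct bits, 27−13=14 errors.
Subtract the second batch: 10−7=3 correct bits and 14−5=9 errors.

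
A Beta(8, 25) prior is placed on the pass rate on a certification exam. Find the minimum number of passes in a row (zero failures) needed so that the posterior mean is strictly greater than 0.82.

k = 106

After k passes and 0 failures the posterior is Beta(8+k, 25), with mean (8+k)/(8+25+k).
Set (8+k)/(33+k) > 0.82 and solve: k > (0.82·33 − 8)/(1 − 0.82) = 105.889.
The smallest integer exceeding 105.889 is 106, and checking k=106: (114)/(139) = 0.8201 > 0.82.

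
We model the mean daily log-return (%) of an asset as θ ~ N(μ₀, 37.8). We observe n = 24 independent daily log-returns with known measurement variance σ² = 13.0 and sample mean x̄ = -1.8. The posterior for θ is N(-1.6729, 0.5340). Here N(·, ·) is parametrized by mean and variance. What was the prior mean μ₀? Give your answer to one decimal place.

With known observation variance, the Normal–Normal posterior has precision τ_n = τ₀ + n/σ² and mean μ_n = (τ₀μ₀ + (n/σ²)x̄)/τ_n.
Here τ₀ = 1/37.8 = 0.026455 and τ_data = 24/13.0 = 1.846154, so τ_n = 1.872609.
Rearranging for μ₀: μ₀ = (μ_n·τ_n − τ_data·x̄)/τ₀ = (-1.6729·1.872609 − 1.846154·-1.8) / 0.026455 = 0.190390/0.026455 ≈ 7.2.

μ₀ = 7.2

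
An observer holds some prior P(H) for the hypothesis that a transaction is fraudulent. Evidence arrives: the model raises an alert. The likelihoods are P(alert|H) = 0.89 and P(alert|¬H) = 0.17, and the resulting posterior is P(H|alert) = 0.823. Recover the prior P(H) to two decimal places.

In odds form, posterior odds = prior odds × likelihood ratio, so prior odds = posterior odds ÷ LR.
Posterior odds = 0.823/(1−0.823) = 4.6497. LR = 0.89/0.17 = 5.2353.
Prior odds = 4.6497/5.2353 = 0.8881, so P(H) = 0.8881/(1+0.8881) ≈ 0.47.

P(H) = 0.47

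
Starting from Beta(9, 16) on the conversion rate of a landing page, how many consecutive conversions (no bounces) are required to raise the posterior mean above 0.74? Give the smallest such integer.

After k conversions and 0 bounces the posterior is Beta(9+k, 16), with mean (9+k)/(9+16+k).
Set (9+k)/(25+k) > 0.74 and solve: k > (0.74·25 − 9)/(1 − 0.74) = 36.538.
The smallest integer exceeding 36.538 is 37.

k = 37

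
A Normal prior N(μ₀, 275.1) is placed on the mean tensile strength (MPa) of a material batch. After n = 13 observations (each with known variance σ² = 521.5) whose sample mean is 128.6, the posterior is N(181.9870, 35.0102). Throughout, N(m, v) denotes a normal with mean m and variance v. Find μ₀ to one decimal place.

μ₀ = 548.1

The posterior mean is a precision-weighted average: μ_n = (τ₀μ₀ + τ_data·x̄)/(τ₀+τ_data), with τ₀=1/σ₀² and τ_data=n/σ².
Here τ₀ = 1/275.1 = 0.003635 and τ_data = 13/521.5 = 0.024928, so τ_n = 0.028563.
Rearranging for μ₀: μ₀ = (μ_n·τ_n − τ_data·x̄)/τ₀ = (181.9870·0.028563 − 0.024928·128.6) / 0.003635 = 1.992354/0.003635 ≈ 548.1.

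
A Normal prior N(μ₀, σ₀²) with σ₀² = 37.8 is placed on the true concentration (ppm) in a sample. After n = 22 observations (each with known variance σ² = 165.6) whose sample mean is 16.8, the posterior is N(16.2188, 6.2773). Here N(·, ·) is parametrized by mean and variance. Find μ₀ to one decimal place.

μ₀ = 13.3

The posterior mean is a precision-weighted average: μ_n = (τ₀μ₀ + τ_data·x̄)/(τ₀+τ_data), with τ₀=1/σ₀² and τ_data=n/σ².
Here τ₀ = 1/37.8 = 0.026455 and τ_data = 22/165.6 = 0.132850, so τ_n = 0.159305.
Rearranging for μ₀: μ₀ = (μ_n·τ_n − τ_data·x̄)/τ₀ = (16.2188·0.159305 − 0.132850·16.8) / 0.026455 = 0.351856/0.026455 ≈ 13.3.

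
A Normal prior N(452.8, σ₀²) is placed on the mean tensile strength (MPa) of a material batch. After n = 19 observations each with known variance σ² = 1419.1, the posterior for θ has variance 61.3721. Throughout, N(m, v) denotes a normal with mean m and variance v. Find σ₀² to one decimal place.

Posterior precision equals prior precision plus data precision: 1/σ_n² = 1/σ₀² + n/σ².
So 1/σ₀² = 1/61.3721 − 19/1419.1 = 0.016294 − 0.013389 = 0.002905.
Hence σ₀² = 1/0.002905 ≈ 344.2.

σ₀² = 344.2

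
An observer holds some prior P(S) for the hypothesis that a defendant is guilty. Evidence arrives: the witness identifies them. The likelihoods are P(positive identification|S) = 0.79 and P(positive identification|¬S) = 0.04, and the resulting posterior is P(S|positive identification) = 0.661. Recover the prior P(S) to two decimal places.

Bayes' rule in odds form gives O(S|E) = O(S)·[P(E|S)/P(E|¬S)], hence O(S) = O(S|E)/LR.
Posterior odds = 0.661/(1−0.661) = 1.9499. LR = 0.79/0.04 = 19.7500.
Prior odds = 1.9499/19.7500 = 0.0987, so P(S) = 0.0987/(1+0.0987) ≈ 0.09.

P(S) = 0.09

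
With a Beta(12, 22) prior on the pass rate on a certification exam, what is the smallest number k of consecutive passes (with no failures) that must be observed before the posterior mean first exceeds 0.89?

After k passes and 0 failures the posterior is Beta(12+k, 22), with mean (12+k)/(12+22+k).
Set (12+k)/(34+k) > 0.89 and solve: k > (0.89·34 − 12)/(1 − 0.89) = 166.000.
The smallest integer exceeding 166.000 is 167.

k = 167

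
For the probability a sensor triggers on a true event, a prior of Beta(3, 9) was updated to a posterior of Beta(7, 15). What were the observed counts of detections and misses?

Beta is conjugate to the binomial likelihood: posterior = Beta(a+s, b+f).
So s = 7 − 3 = 4 and f = 15 − 9 = 6.

4 detections and 6 misses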